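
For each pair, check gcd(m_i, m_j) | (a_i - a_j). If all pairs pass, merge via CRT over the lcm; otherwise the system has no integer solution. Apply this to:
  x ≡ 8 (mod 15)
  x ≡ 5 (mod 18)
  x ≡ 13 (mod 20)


Moduli 15, 18, 20 are not pairwise coprime, so CRT works modulo lcm(m_i) when all pairwise compatibility conditions hold.
Pairwise compatibility: gcd(m_i, m_j) must divide a_i - a_j for every pair.
Merge one congruence at a time:
  Start: x ≡ 8 (mod 15).
  Combine with x ≡ 5 (mod 18): gcd(15, 18) = 3; 5 - 8 = -3, which IS divisible by 3, so compatible.
    Write x = 8 + 15·t and substitute into x ≡ 5 (mod 18): 15·t ≡ 5 − 8 = -3 (mod 18).
    Divide the congruence (and modulus) by g = 3: 5·t ≡ -1 (mod 6).
    Reduce coefficients mod 6: 5·t ≡ 5 (mod 6).
    The inverse of 5 mod 6 is 5 (since 5·5 = 25 = 4·6 + 1), so t ≡ 5·5 = 25 ≡ 1 (mod 6).
    Then x = 8 + 15·1 = 23, valid modulo lcm(15, 18) = 90: x ≡ 23 (mod 90).
  Combine with x ≡ 13 (mod 20): gcd(90, 20) = 10; 13 - 23 = -10, which IS divisible by 10, so compatible.
    Write x = 23 + 90·t and substitute into x ≡ 13 (mod 20): 90·t ≡ 13 − 23 = -10 (mod 20).
    Divide the congruence (and modulus) by g = 10: 9·t ≡ -1 (mod 2).
    Reduce coefficients mod 2: 1·t ≡ 1 (mod 2).
    So t ≡ 1 (mod 2).
    Then x = 23 + 90·1 = 113, valid modulo lcm(90, 20) = 180: x ≡ 113 (mod 180).
Verify: 113 mod 15 = 8, 113 mod 18 = 5, 113 mod 20 = 13.

x ≡ 113 (mod 180).


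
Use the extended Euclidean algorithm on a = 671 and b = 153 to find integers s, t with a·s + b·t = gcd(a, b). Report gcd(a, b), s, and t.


Euclidean algorithm on (671, 153) — divide until remainder is 0:
  671 = 4 · 153 + 59
  153 = 2 · 59 + 35
  59 = 1 · 35 + 24
  35 = 1 · 24 + 11
  24 = 2 · 11 + 2
  11 = 5 · 2 + 1
  2 = 2 · 1 + 0
gcd(671, 153) = 1.
Track Bezout coefficients alongside the remainders: start with r₀ = 671 = a·1 + b·0 (s = 1, t = 0) and r₁ = 153 = a·0 + b·1 (s = 0, t = 1); each new remainder r_{k+1} = r_{k-1} − q_k·r_k inherits s_{k+1} = s_{k-1} − q_k·s_k, t_{k+1} = t_{k-1} − q_k·t_k, so r_k = a·s_k + b·t_k at every step:
  q = 4: r = 59, s = 1 − 4·0 = 1, t = 0 − 4·1 = -4  (check: 671·1 + 153·(-4) = 59)
  q = 2: r = 35, s = 0 − 2·1 = -2, t = 1 − 2·(-4) = 9  (check: 671·(-2) + 153·9 = 35)
  q = 1: r = 24, s = 1 − 1·(-2) = 3, t = -4 − 1·9 = -13  (check: 671·3 + 153·(-13) = 24)
  q = 1: r = 11, s = -2 − 1·3 = -5, t = 9 − 1·(-13) = 22  (check: 671·(-5) + 153·22 = 11)
  q = 2: r = 2, s = 3 − 2·(-5) = 13, t = -13 − 2·22 = -57  (check: 671·13 + 153·(-57) = 2)
  q = 5: r = 1, s = -5 − 5·13 = -70, t = 22 − 5·(-57) = 307  (check: 671·(-70) + 153·307 = 1)
The row with r = 1 (the gcd) gives the Bezout coefficients s = -70, t = 307.
Result: 671 · (-70) + 153 · (307) = 1.

gcd(671, 153) = 1; s = -70, t = 307 (check: 671·(-70) + 153·307 = 1).


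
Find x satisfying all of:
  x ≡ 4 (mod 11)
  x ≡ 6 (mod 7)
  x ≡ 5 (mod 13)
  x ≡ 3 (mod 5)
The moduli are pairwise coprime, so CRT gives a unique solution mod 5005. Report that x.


Product of moduli M = 11 · 7 · 13 · 5 = 5005.
Merge one congruence at a time:
  Start: x ≡ 4 (mod 11).
  Combine with x ≡ 6 (mod 7); new modulus lcm = 77.
    Write x = 4 + 11·t and substitute into x ≡ 6 (mod 7): 11·t ≡ 6 − 4 = 2 (mod 7).
    Reduce coefficients mod 7: 4·t ≡ 2 (mod 7).
    The inverse of 4 mod 7 is 2 (since 4·2 = 8 = 1·7 + 1), so t ≡ 2·2 = 4 ≡ 4 (mod 7).
    Then x = 4 + 11·4 = 48, valid modulo lcm(11, 7) = 77: x ≡ 48 (mod 77).
  Combine with x ≡ 5 (mod 13); new modulus lcm = 1001.
    Write x = 48 + 77·t and substitute into x ≡ 5 (mod 13): 77·t ≡ 5 − 48 = -43 (mod 13).
    Reduce coefficients mod 13: 12·t ≡ 9 (mod 13).
    The inverse of 12 mod 13 is 12 (since 12·12 = 144 = 11·13 + 1), so t ≡ 12·9 = 108 ≡ 4 (mod 13).
    Then x = 48 + 77·4 = 356, valid modulo lcm(77, 13) = 1001: x ≡ 356 (mod 1001).
  Combine with x ≡ 3 (mod 5); new modulus lcm = 5005.
    Write x = 356 + 1001·t and substitute into x ≡ 3 (mod 5): 1001·t ≡ 3 − 356 = -353 (mod 5).
    Reduce coefficients mod 5: 1·t ≡ 2 (mod 5).
    So t ≡ 2 (mod 5).
    Then x = 356 + 1001·2 = 2358, valid modulo lcm(1001, 5) = 5005: x ≡ 2358 (mod 5005).
Verify against each original: 2358 mod 11 = 4, 2358 mod 7 = 6, 2358 mod 13 = 5, 2358 mod 5 = 3.

x ≡ 2358 (mod 5005).


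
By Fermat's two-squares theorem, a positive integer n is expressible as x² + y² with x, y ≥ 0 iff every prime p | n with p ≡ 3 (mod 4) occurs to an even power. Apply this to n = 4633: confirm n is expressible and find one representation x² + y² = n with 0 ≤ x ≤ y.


Step 1: Factor n = 4633 = 41 · 113.
Step 2: Check the mod-4 condition on each prime factor: 41 ≡ 1 (mod 4), exponent 1; 113 ≡ 1 (mod 4), exponent 1.
All primes ≡ 3 (mod 4) appear to even exponent (or don't appear), so by the two-squares theorem n IS expressible as a sum of two squares.
Step 3: Build a representation. Here n = 41 · 113 is a product of primes ≡ 1 (mod 4). Each prime p ≡ 1 (mod 4) is itself a sum of two squares; find a² by testing p − a² for a perfect square:
  41: 41 − 1² = 40, 41 − 2² = 37, 41 − 3² = 32, 41 − 4² = 25 = 5² ⇒ 41 = 4² + 5².
  113: 113 − 1² = 112, 113 − 2² = 109, 113 − 3² = 104, 113 − 4² = 97, 113 − 5² = 88, 113 − 6² = 77, 113 − 7² = 64 = 8² ⇒ 113 = 7² + 8².
  Combine using the Brahmagupta–Fibonacci identity (a² + b²)(c² + d²) = (ac − bd)² + (ad + bc)² = (ac + bd)² + (ad − bc)²:
  41 · 113 = 4633: from (4² + 5²)(7² + 8²), take (4·7 − 5·8, 4·8 + 5·7) = (28 − 40, 32 + 35) = (-12, 67); dropping signs (only squares matter) gives (12, 67); check 12² + 67² = 144 + 4489 = 4633 ✓.
Step 4: Order so x ≤ y and verify: 12² + 67² = 144 + 4489 = 4633 = n. ✓

n = 4633 = 12² + 67² (one valid representation with x ≤ y).


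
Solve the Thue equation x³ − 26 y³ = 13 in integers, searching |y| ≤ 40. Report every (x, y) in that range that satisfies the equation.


The equation is x³ - 26y³ = 13. For fixed y, x³ = 26·y³ + 13, so a solution requires the RHS to be a perfect cube.
Strategy: iterate y from -40 to 40, compute RHS = 26·y³ + 13, and check whether it is a (positive or negative) perfect cube.
Check small values of y:
  y = 0: RHS = 13 is not a perfect cube.
  y = 1: RHS = 39 is not a perfect cube.
  y = -1: RHS = -13 is not a perfect cube.
  y = 2: RHS = 221 is not a perfect cube.
  y = -2: RHS = -195 is not a perfect cube.
  y = 3: RHS = 715 is not a perfect cube.
  y = -3: RHS = -689 is not a perfect cube.
Continuing the search up to |y| = 40 finds no solutions either.
No (x, y) in the scanned range satisfies the equation.

No integer solutions with |y| ≤ 40.


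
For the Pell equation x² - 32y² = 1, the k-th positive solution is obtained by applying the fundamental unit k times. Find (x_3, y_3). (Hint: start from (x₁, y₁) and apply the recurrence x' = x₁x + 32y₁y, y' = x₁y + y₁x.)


Step 1: Find the fundamental solution (x₁, y₁) of x² - 32y² = 1.
  Expand √32 as a continued fraction. a₀ = ⌊√32⌋ = 5; iterate m_{k+1} = d_k·a_k − m_k, d_{k+1} = (32 − m_{k+1}²)/d_k, a_{k+1} = ⌊(a₀ + m_{k+1})/d_{k+1}⌋ (starting m₀ = 0, d₀ = 1), with convergents p_k = a_k·p_{k-1} + p_{k-2}, q_k = a_k·q_{k-1} + q_{k-2} (p₋₁ = 1, q₋₁ = 0):
  k = 0: a₀ = 5; p₀/q₀ = 5/1; p₀² − 32·q₀² = 25 − 32 = -7.
  k = 1: m = 5, d = 7, a = ⌊(5 + 5)/7⌋ = 1; p/q = (1·5 + 1)/(1·1 + 0) = 6/1; p² − 32·q² = 36 − 32 = 4.
  k = 2: m = 2, d = 4, a = ⌊(5 + 2)/4⌋ = 1; p/q = (1·6 + 5)/(1·1 + 1) = 11/2; p² − 32·q² = 121 − 128 = -7.
  k = 3: m = 2, d = 7, a = ⌊(5 + 2)/7⌋ = 1; p/q = (1·11 + 6)/(1·2 + 1) = 17/3; p² − 32·q² = 289 − 288 = 1.
  The first convergent with p² − 32·q² = 1 gives the fundamental solution (x₁, y₁) = (17, 3).
Step 2: Apply the recurrence (x_{n+1}, y_{n+1}) = (x₁x_n + 32y₁y_n, x₁y_n + y₁x_n) repeatedly.
  From (x_1, y_1) = (17, 3): x_2 = 17·17 + 32·3·3 = 577; y_2 = 17·3 + 3·17 = 102.
  From (x_2, y_2) = (577, 102): x_3 = 17·577 + 32·3·102 = 19601; y_3 = 17·102 + 3·577 = 3465.
Step 3: Verify x_3² - 32·y_3² = 384199201 - 384199200 = 1 (should be 1). ✓

(x_1, y_1) = (17, 3); (x_3, y_3) = (19601, 3465).


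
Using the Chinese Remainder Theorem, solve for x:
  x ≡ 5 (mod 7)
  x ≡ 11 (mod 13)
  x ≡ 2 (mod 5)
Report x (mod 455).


Moduli 7, 13, 5 are pairwise coprime; by CRT there is a unique solution modulo M = 7 · 13 · 5 = 455.
Solve pairwise, accumulating the modulus:
  Start with x ≡ 5 (mod 7).
  Combine with x ≡ 11 (mod 13): since gcd(7, 13) = 1, we get a unique residue mod 91.
    Write x = 5 + 7·t and substitute into x ≡ 11 (mod 13): 7·t ≡ 11 − 5 = 6 (mod 13).
    The inverse of 7 mod 13 is 2 (since 7·2 = 14 = 1·13 + 1), so t ≡ 2·6 = 12 ≡ 12 (mod 13).
    Then x = 5 + 7·12 = 89, valid modulo lcm(7, 13) = 91: x ≡ 89 (mod 91).
  Combine with x ≡ 2 (mod 5): since gcd(91, 5) = 1, we get a unique residue mod 455.
    Write x = 89 + 91·t and substitute into x ≡ 2 (mod 5): 91·t ≡ 2 − 89 = -87 (mod 5).
    Reduce coefficients mod 5: 1·t ≡ 3 (mod 5).
    So t ≡ 3 (mod 5).
    Then x = 89 + 91·3 = 362, valid modulo lcm(91, 5) = 455: x ≡ 362 (mod 455).
Verify: 362 mod 7 = 5 ✓, 362 mod 13 = 11 ✓, 362 mod 5 = 2 ✓.

x ≡ 362 (mod 455).


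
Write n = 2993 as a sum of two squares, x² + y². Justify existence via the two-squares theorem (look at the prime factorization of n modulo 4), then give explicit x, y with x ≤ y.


Step 1: Factor n = 2993 = 41 · 73.
Step 2: Check the mod-4 condition on each prime factor: 41 ≡ 1 (mod 4), exponent 1; 73 ≡ 1 (mod 4), exponent 1.
All primes ≡ 3 (mod 4) appear to even exponent (or don't appear), so by the two-squares theorem n IS expressible as a sum of two squares.
Step 3: Build a representation. Here n = 41 · 73 is a product of primes ≡ 1 (mod 4). Each prime p ≡ 1 (mod 4) is itself a sum of two squares; find a² by testing p − a² for a perfect square:
  41: 41 − 1² = 40, 41 − 2² = 37, 41 − 3² = 32, 41 − 4² = 25 = 5² ⇒ 41 = 4² + 5².
  73: 73 − 1² = 72, 73 − 2² = 69, 73 − 3² = 64 = 8² ⇒ 73 = 3² + 8².
  Combine using the Brahmagupta–Fibonacci identity (a² + b²)(c² + d²) = (ac − bd)² + (ad + bc)² = (ac + bd)² + (ad − bc)²:
  41 · 73 = 2993: from (4² + 5²)(3² + 8²), take (4·3 − 5·8, 4·8 + 5·3) = (12 − 40, 32 + 15) = (-28, 47); dropping signs (only squares matter) gives (28, 47); check 28² + 47² = 784 + 2209 = 2993 ✓.
Step 4: Order so x ≤ y and verify: 28² + 47² = 784 + 2209 = 2993 = n. ✓

n = 2993 = 28² + 47² (one valid representation with x ≤ y).


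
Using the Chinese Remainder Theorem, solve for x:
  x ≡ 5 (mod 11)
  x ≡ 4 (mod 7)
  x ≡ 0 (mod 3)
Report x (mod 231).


Moduli 11, 7, 3 are pairwise coprime; by CRT there is a unique solution modulo M = 11 · 7 · 3 = 231.
Solve pairwise, accumulating the modulus:
  Start with x ≡ 5 (mod 11).
  Combine with x ≡ 4 (mod 7): since gcd(11, 7) = 1, we get a unique residue mod 77.
    Write x = 5 + 11·t and substitute into x ≡ 4 (mod 7): 11·t ≡ 4 − 5 = -1 (mod 7).
    Reduce coefficients mod 7: 4·t ≡ 6 (mod 7).
    The inverse of 4 mod 7 is 2 (since 4·2 = 8 = 1·7 + 1), so t ≡ 2·6 = 12 ≡ 5 (mod 7).
    Then x = 5 + 11·5 = 60, valid modulo lcm(11, 7) = 77: x ≡ 60 (mod 77).
  Combine with x ≡ 0 (mod 3): since gcd(77, 3) = 1, we get a unique residue mod 231.
    Write x = 60 + 77·t and substitute into x ≡ 0 (mod 3): 77·t ≡ 0 − 60 = -60 (mod 3).
    Reduce coefficients mod 3: 2·t ≡ 0 (mod 3).
    The inverse of 2 mod 3 is 2 (since 2·2 = 4 = 1·3 + 1), so t ≡ 2·0 = 0 ≡ 0 (mod 3).
    Then x = 60 + 77·0 = 60, valid modulo lcm(77, 3) = 231: x ≡ 60 (mod 231).
Verify: 60 mod 11 = 5 ✓, 60 mod 7 = 4 ✓, 60 mod 3 = 0 ✓.

x ≡ 60 (mod 231).


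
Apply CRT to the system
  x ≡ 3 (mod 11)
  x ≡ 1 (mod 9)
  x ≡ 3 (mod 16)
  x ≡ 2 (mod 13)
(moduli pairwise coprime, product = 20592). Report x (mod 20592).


Product of moduli M = 11 · 9 · 16 · 13 = 20592.
Merge one congruence at a time:
  Start: x ≡ 3 (mod 11).
  Combine with x ≡ 1 (mod 9); new modulus lcm = 99.
    Write x = 3 + 11·t and substitute into x ≡ 1 (mod 9): 11·t ≡ 1 − 3 = -2 (mod 9).
    Reduce coefficients mod 9: 2·t ≡ 7 (mod 9).
    The inverse of 2 mod 9 is 5 (since 2·5 = 10 = 1·9 + 1), so t ≡ 5·7 = 35 ≡ 8 (mod 9).
    Then x = 3 + 11·8 = 91, valid modulo lcm(11, 9) = 99: x ≡ 91 (mod 99).
  Combine with x ≡ 3 (mod 16); new modulus lcm = 1584.
    Write x = 91 + 99·t and substitute into x ≡ 3 (mod 16): 99·t ≡ 3 − 91 = -88 (mod 16).
    Reduce coefficients mod 16: 3·t ≡ 8 (mod 16).
    The inverse of 3 mod 16 is 11 (since 3·11 = 33 = 2·16 + 1), so t ≡ 11·8 = 88 ≡ 8 (mod 16).
    Then x = 91 + 99·8 = 883, valid modulo lcm(99, 16) = 1584: x ≡ 883 (mod 1584).
  Combine with x ≡ 2 (mod 13); new modulus lcm = 20592.
    Write x = 883 + 1584·t and substitute into x ≡ 2 (mod 13): 1584·t ≡ 2 − 883 = -881 (mod 13).
    Reduce coefficients mod 13: 11·t ≡ 3 (mod 13).
    The inverse of 11 mod 13 is 6 (since 11·6 = 66 = 5·13 + 1), so t ≡ 6·3 = 18 ≡ 5 (mod 13).
    Then x = 883 + 1584·5 = 8803, valid modulo lcm(1584, 13) = 20592: x ≡ 8803 (mod 20592).
Verify against each original: 8803 mod 11 = 3, 8803 mod 9 = 1, 8803 mod 16 = 3, 8803 mod 13 = 2.

x ≡ 8803 (mod 20592).


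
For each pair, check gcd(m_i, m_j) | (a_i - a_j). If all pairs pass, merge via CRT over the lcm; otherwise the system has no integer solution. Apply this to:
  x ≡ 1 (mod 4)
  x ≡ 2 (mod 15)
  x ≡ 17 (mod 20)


Moduli 4, 15, 20 are not pairwise coprime, so CRT works modulo lcm(m_i) when all pairwise compatibility conditions hold.
Pairwise compatibility: gcd(m_i, m_j) must divide a_i - a_j for every pair.
Merge one congruence at a time:
  Start: x ≡ 1 (mod 4).
  Combine with x ≡ 2 (mod 15): gcd(4, 15) = 1; 2 - 1 = 1, which IS divisible by 1, so compatible.
    Write x = 1 + 4·t and substitute into x ≡ 2 (mod 15): 4·t ≡ 2 − 1 = 1 (mod 15).
    The inverse of 4 mod 15 is 4 (since 4·4 = 16 = 1·15 + 1), so t ≡ 4·1 = 4 ≡ 4 (mod 15).
    Then x = 1 + 4·4 = 17, valid modulo lcm(4, 15) = 60: x ≡ 17 (mod 60).
  Combine with x ≡ 17 (mod 20): gcd(60, 20) = 20; 17 - 17 = 0, which IS divisible by 20, so compatible.
    Write x = 17 + 60·t and substitute into x ≡ 17 (mod 20): 60·t ≡ 17 − 17 = 0 (mod 20).
    Divide the congruence (and modulus) by g = 20: 3·t ≡ 0 (mod 1).
    Modulo 1 every t works; take t = 0.
    Then x = 17 + 60·0 = 17, valid modulo lcm(60, 20) = 60: x ≡ 17 (mod 60).
Verify: 17 mod 4 = 1, 17 mod 15 = 2, 17 mod 20 = 17.

x ≡ 17 (mod 60).


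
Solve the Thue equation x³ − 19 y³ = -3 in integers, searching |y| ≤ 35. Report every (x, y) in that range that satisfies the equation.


The equation is x³ - 19y³ = -3. For fixed y, x³ = 19·y³ − 3, so a solution requires the RHS to be a perfect cube.
Strategy: iterate y from -35 to 35, compute RHS = 19·y³ − 3, and check whether it is a (positive or negative) perfect cube.
Check small values of y:
  y = 0: RHS = -3 is not a perfect cube.
  y = 1: RHS = 16 is not a perfect cube.
  y = -1: RHS = -22 is not a perfect cube.
  y = 2: RHS = 149 is not a perfect cube.
  y = -2: RHS = -155 is not a perfect cube.
  y = 3: RHS = 510 is not a perfect cube.
  y = -3: RHS = -516 is not a perfect cube.
Continuing the search up to |y| = 35 finds no solutions either.
No (x, y) in the scanned range satisfies the equation.

No integer solutions with |y| ≤ 35.


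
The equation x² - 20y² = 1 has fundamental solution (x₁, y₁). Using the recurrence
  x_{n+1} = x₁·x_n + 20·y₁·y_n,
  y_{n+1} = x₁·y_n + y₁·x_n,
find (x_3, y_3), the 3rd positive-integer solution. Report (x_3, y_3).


Step 1: Find the fundamental solution (x₁, y₁) of x² - 20y² = 1.
  Expand √20 as a continued fraction. a₀ = ⌊√20⌋ = 4; iterate m_{k+1} = d_k·a_k − m_k, d_{k+1} = (20 − m_{k+1}²)/d_k, a_{k+1} = ⌊(a₀ + m_{k+1})/d_{k+1}⌋ (starting m₀ = 0, d₀ = 1), with convergents p_k = a_k·p_{k-1} + p_{k-2}, q_k = a_k·q_{k-1} + q_{k-2} (p₋₁ = 1, q₋₁ = 0):
  k = 0: a₀ = 4; p₀/q₀ = 4/1; p₀² − 20·q₀² = 16 − 20 = -4.
  k = 1: m = 4, d = 4, a = ⌊(4 + 4)/4⌋ = 2; p/q = (2·4 + 1)/(2·1 + 0) = 9/2; p² − 20·q² = 81 − 80 = 1.
  The first convergent with p² − 20·q² = 1 gives the fundamental solution (x₁, y₁) = (9, 2).
Step 2: Apply the recurrence (x_{n+1}, y_{n+1}) = (x₁x_n + 20y₁y_n, x₁y_n + y₁x_n) repeatedly.
  From (x_1, y_1) = (9, 2): x_2 = 9·9 + 20·2·2 = 161; y_2 = 9·2 + 2·9 = 36.
  From (x_2, y_2) = (161, 36): x_3 = 9·161 + 20·2·36 = 2889; y_3 = 9·36 + 2·161 = 646.
Step 3: Verify x_3² - 20·y_3² = 8346321 - 8346320 = 1 (should be 1). ✓

(x_1, y_1) = (9, 2); (x_3, y_3) = (2889, 646).


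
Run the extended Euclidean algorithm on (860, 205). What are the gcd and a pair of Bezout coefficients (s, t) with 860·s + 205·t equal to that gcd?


Euclidean algorithm on (860, 205) — divide until remainder is 0:
  860 = 4 · 205 + 40
  205 = 5 · 40 + 5
  40 = 8 · 5 + 0
gcd(860, 205) = 5.
Track Bezout coefficients alongside the remainders: start with r₀ = 860 = a·1 + b·0 (s = 1, t = 0) and r₁ = 205 = a·0 + b·1 (s = 0, t = 1); each new remainder r_{k+1} = r_{k-1} − q_k·r_k inherits s_{k+1} = s_{k-1} − q_k·s_k, t_{k+1} = t_{k-1} − q_k·t_k, so r_k = a·s_k + b·t_k at every step:
  q = 4: r = 40, s = 1 − 4·0 = 1, t = 0 − 4·1 = -4  (check: 860·1 + 205·(-4) = 40)
  q = 5: r = 5, s = 0 − 5·1 = -5, t = 1 − 5·(-4) = 21  (check: 860·(-5) + 205·21 = 5)
The row with r = 5 (the gcd) gives the Bezout coefficients s = -5, t = 21.
Result: 860 · (-5) + 205 · (21) = 5.

gcd(860, 205) = 5; s = -5, t = 21 (check: 860·(-5) + 205·21 = 5).


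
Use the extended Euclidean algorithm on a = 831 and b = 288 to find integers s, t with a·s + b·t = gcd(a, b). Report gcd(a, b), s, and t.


Euclidean algorithm on (831, 288) — divide until remainder is 0:
  831 = 2 · 288 + 255
  288 = 1 · 255 + 33
  255 = 7 · 33 + 24
  33 = 1 · 24 + 9
  24 = 2 · 9 + 6
  9 = 1 · 6 + 3
  6 = 2 · 3 + 0
gcd(831, 288) = 3.
Track Bezout coefficients alongside the remainders: start with r₀ = 831 = a·1 + b·0 (s = 1, t = 0) and r₁ = 288 = a·0 + b·1 (s = 0, t = 1); each new remainder r_{k+1} = r_{k-1} − q_k·r_k inherits s_{k+1} = s_{k-1} − q_k·s_k, t_{k+1} = t_{k-1} − q_k·t_k, so r_k = a·s_k + b·t_k at every step:
  q = 2: r = 255, s = 1 − 2·0 = 1, t = 0 − 2·1 = -2  (check: 831·1 + 288·(-2) = 255)
  q = 1: r = 33, s = 0 − 1·1 = -1, t = 1 − 1·(-2) = 3  (check: 831·(-1) + 288·3 = 33)
  q = 7: r = 24, s = 1 − 7·(-1) = 8, t = -2 − 7·3 = -23  (check: 831·8 + 288·(-23) = 24)
  q = 1: r = 9, s = -1 − 1·8 = -9, t = 3 − 1·(-23) = 26  (check: 831·(-9) + 288·26 = 9)
  q = 2: r = 6, s = 8 − 2·(-9) = 26, t = -23 − 2·26 = -75  (check: 831·26 + 288·(-75) = 6)
  q = 1: r = 3, s = -9 − 1·26 = -35, t = 26 − 1·(-75) = 101  (check: 831·(-35) + 288·101 = 3)
The row with r = 3 (the gcd) gives the Bezout coefficients s = -35, t = 101.
Result: 831 · (-35) + 288 · (101) = 3.

gcd(831, 288) = 3; s = -35, t = 101 (check: 831·(-35) + 288·101 = 3).


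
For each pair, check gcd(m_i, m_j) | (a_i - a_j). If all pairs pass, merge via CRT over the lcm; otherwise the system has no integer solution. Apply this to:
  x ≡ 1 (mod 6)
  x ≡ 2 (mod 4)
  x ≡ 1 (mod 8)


Moduli 6, 4, 8 are not pairwise coprime, so CRT works modulo lcm(m_i) when all pairwise compatibility conditions hold.
Pairwise compatibility: gcd(m_i, m_j) must divide a_i - a_j for every pair.
Merge one congruence at a time:
  Start: x ≡ 1 (mod 6).
  Combine with x ≡ 2 (mod 4): gcd(6, 4) = 2, and 2 - 1 = 1 is NOT divisible by 2.
    ⇒ system is inconsistent (no integer solution).

No solution (the system is inconsistent).


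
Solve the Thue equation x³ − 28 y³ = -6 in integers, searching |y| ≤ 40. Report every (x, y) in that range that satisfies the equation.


The equation is x³ - 28y³ = -6. For fixed y, x³ = 28·y³ − 6, so a solution requires the RHS to be a perfect cube.
Strategy: iterate y from -40 to 40, compute RHS = 28·y³ − 6, and check whether it is a (positive or negative) perfect cube.
Check small values of y:
  y = 0: RHS = -6 is not a perfect cube.
  y = 1: RHS = 22 is not a perfect cube.
  y = -1: RHS = -34 is not a perfect cube.
  y = 2: RHS = 218 is not a perfect cube.
  y = -2: RHS = -230 is not a perfect cube.
  y = 3: RHS = 750 is not a perfect cube.
  y = -3: RHS = -762 is not a perfect cube.
Continuing the search up to |y| = 40 finds no solutions either.
No (x, y) in the scanned range satisfies the equation.

No integer solutions with |y| ≤ 40.


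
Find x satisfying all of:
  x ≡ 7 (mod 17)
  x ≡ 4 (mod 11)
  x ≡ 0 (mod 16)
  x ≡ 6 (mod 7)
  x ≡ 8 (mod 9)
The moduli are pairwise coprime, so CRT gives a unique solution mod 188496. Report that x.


Product of moduli M = 17 · 11 · 16 · 7 · 9 = 188496.
Merge one congruence at a time:
  Start: x ≡ 7 (mod 17).
  Combine with x ≡ 4 (mod 11); new modulus lcm = 187.
    Write x = 7 + 17·t and substitute into x ≡ 4 (mod 11): 17·t ≡ 4 − 7 = -3 (mod 11).
    Reduce coefficients mod 11: 6·t ≡ 8 (mod 11).
    The inverse of 6 mod 11 is 2 (since 6·2 = 12 = 1·11 + 1), so t ≡ 2·8 = 16 ≡ 5 (mod 11).
    Then x = 7 + 17·5 = 92, valid modulo lcm(17, 11) = 187: x ≡ 92 (mod 187).
  Combine with x ≡ 0 (mod 16); new modulus lcm = 2992.
    Write x = 92 + 187·t and substitute into x ≡ 0 (mod 16): 187·t ≡ 0 − 92 = -92 (mod 16).
    Reduce coefficients mod 16: 11·t ≡ 4 (mod 16).
    The inverse of 11 mod 16 is 3 (since 11·3 = 33 = 2·16 + 1), so t ≡ 3·4 = 12 ≡ 12 (mod 16).
    Then x = 92 + 187·12 = 2336, valid modulo lcm(187, 16) = 2992: x ≡ 2336 (mod 2992).
  Combine with x ≡ 6 (mod 7); new modulus lcm = 20944.
    Write x = 2336 + 2992·t and substitute into x ≡ 6 (mod 7): 2992·t ≡ 6 − 2336 = -2330 (mod 7).
    Reduce coefficients mod 7: 3·t ≡ 1 (mod 7).
    The inverse of 3 mod 7 is 5 (since 3·5 = 15 = 2·7 + 1), so t ≡ 5·1 = 5 ≡ 5 (mod 7).
    Then x = 2336 + 2992·5 = 17296, valid modulo lcm(2992, 7) = 20944: x ≡ 17296 (mod 20944).
  Combine with x ≡ 8 (mod 9); new modulus lcm = 188496.
    Write x = 17296 + 20944·t and substitute into x ≡ 8 (mod 9): 20944·t ≡ 8 − 17296 = -17288 (mod 9).
    Reduce coefficients mod 9: 1·t ≡ 1 (mod 9).
    So t ≡ 1 (mod 9).
    Then x = 17296 + 20944·1 = 38240, valid modulo lcm(20944, 9) = 188496: x ≡ 38240 (mod 188496).
Verify against each original: 38240 mod 17 = 7, 38240 mod 11 = 4, 38240 mod 16 = 0, 38240 mod 7 = 6, 38240 mod 9 = 8.

x ≡ 38240 (mod 188496).


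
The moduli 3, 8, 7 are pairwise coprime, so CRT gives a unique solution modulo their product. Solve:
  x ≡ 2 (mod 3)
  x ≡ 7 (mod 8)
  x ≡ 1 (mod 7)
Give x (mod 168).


Moduli 3, 8, 7 are pairwise coprime; by CRT there is a unique solution modulo M = 3 · 8 · 7 = 168.
Solve pairwise, accumulating the modulus:
  Start with x ≡ 2 (mod 3).
  Combine with x ≡ 7 (mod 8): since gcd(3, 8) = 1, we get a unique residue mod 24.
    Write x = 2 + 3·t and substitute into x ≡ 7 (mod 8): 3·t ≡ 7 − 2 = 5 (mod 8).
    The inverse of 3 mod 8 is 3 (since 3·3 = 9 = 1·8 + 1), so t ≡ 3·5 = 15 ≡ 7 (mod 8).
    Then x = 2 + 3·7 = 23, valid modulo lcm(3, 8) = 24: x ≡ 23 (mod 24).
  Combine with x ≡ 1 (mod 7): since gcd(24, 7) = 1, we get a unique residue mod 168.
    Write x = 23 + 24·t and substitute into x ≡ 1 (mod 7): 24·t ≡ 1 − 23 = -22 (mod 7).
    Reduce coefficients mod 7: 3·t ≡ 6 (mod 7).
    The inverse of 3 mod 7 is 5 (since 3·5 = 15 = 2·7 + 1), so t ≡ 5·6 = 30 ≡ 2 (mod 7).
    Then x = 23 + 24·2 = 71, valid modulo lcm(24, 7) = 168: x ≡ 71 (mod 168).
Verify: 71 mod 3 = 2 ✓, 71 mod 8 = 7 ✓, 71 mod 7 = 1 ✓.

x ≡ 71 (mod 168).


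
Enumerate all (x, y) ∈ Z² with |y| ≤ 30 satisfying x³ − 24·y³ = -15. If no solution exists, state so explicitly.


The equation is x³ - 24y³ = -15. For fixed y, x³ = 24·y³ − 15, so a solution requires the RHS to be a perfect cube.
Strategy: iterate y from -30 to 30, compute RHS = 24·y³ − 15, and check whether it is a (positive or negative) perfect cube.
Check small values of y:
  y = 0: RHS = -15 is not a perfect cube.
  y = 1: RHS = 9 is not a perfect cube.
  y = -1: RHS = -39 is not a perfect cube.
  y = 2: RHS = 177 is not a perfect cube.
  y = -2: RHS = -207 is not a perfect cube.
  y = 3: RHS = 633 is not a perfect cube.
  y = -3: RHS = -663 is not a perfect cube.
Continuing the search up to |y| = 30 finds no solutions either.
No (x, y) in the scanned range satisfies the equation.

No integer solutions with |y| ≤ 30.


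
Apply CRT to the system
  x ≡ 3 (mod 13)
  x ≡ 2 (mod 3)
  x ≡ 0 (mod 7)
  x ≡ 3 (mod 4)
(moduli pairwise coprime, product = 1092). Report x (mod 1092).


Product of moduli M = 13 · 3 · 7 · 4 = 1092.
Merge one congruence at a time:
  Start: x ≡ 3 (mod 13).
  Combine with x ≡ 2 (mod 3); new modulus lcm = 39.
    Write x = 3 + 13·t and substitute into x ≡ 2 (mod 3): 13·t ≡ 2 − 3 = -1 (mod 3).
    Reduce coefficients mod 3: 1·t ≡ 2 (mod 3).
    So t ≡ 2 (mod 3).
    Then x = 3 + 13·2 = 29, valid modulo lcm(13, 3) = 39: x ≡ 29 (mod 39).
  Combine with x ≡ 0 (mod 7); new modulus lcm = 273.
    Write x = 29 + 39·t and substitute into x ≡ 0 (mod 7): 39·t ≡ 0 − 29 = -29 (mod 7).
    Reduce coefficients mod 7: 4·t ≡ 6 (mod 7).
    The inverse of 4 mod 7 is 2 (since 4·2 = 8 = 1·7 + 1), so t ≡ 2·6 = 12 ≡ 5 (mod 7).
    Then x = 29 + 39·5 = 224, valid modulo lcm(39, 7) = 273: x ≡ 224 (mod 273).
  Combine with x ≡ 3 (mod 4); new modulus lcm = 1092.
    Write x = 224 + 273·t and substitute into x ≡ 3 (mod 4): 273·t ≡ 3 − 224 = -221 (mod 4).
    Reduce coefficients mod 4: 1·t ≡ 3 (mod 4).
    So t ≡ 3 (mod 4).
    Then x = 224 + 273·3 = 1043, valid modulo lcm(273, 4) = 1092: x ≡ 1043 (mod 1092).
Verify against each original: 1043 mod 13 = 3, 1043 mod 3 = 2, 1043 mod 7 = 0, 1043 mod 4 = 3.

x ≡ 1043 (mod 1092).


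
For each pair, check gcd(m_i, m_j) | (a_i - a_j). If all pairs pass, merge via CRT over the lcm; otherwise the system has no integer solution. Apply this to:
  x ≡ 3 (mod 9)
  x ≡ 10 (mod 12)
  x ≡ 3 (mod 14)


Moduli 9, 12, 14 are not pairwise coprime, so CRT works modulo lcm(m_i) when all pairwise compatibility conditions hold.
Pairwise compatibility: gcd(m_i, m_j) must divide a_i - a_j for every pair.
Merge one congruence at a time:
  Start: x ≡ 3 (mod 9).
  Combine with x ≡ 10 (mod 12): gcd(9, 12) = 3, and 10 - 3 = 7 is NOT divisible by 3.
    ⇒ system is inconsistent (no integer solution).

No solution (the system is inconsistent).


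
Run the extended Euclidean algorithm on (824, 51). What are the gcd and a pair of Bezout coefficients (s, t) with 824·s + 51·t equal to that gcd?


Euclidean algorithm on (824, 51) — divide until remainder is 0:
  824 = 16 · 51 + 8
  51 = 6 · 8 + 3
  8 = 2 · 3 + 2
  3 = 1 · 2 + 1
  2 = 2 · 1 + 0
gcd(824, 51) = 1.
Track Bezout coefficients alongside the remainders: start with r₀ = 824 = a·1 + b·0 (s = 1, t = 0) and r₁ = 51 = a·0 + b·1 (s = 0, t = 1); each new remainder r_{k+1} = r_{k-1} − q_k·r_k inherits s_{k+1} = s_{k-1} − q_k·s_k, t_{k+1} = t_{k-1} − q_k·t_k, so r_k = a·s_k + b·t_k at every step:
  q = 16: r = 8, s = 1 − 16·0 = 1, t = 0 − 16·1 = -16  (check: 824·1 + 51·(-16) = 8)
  q = 6: r = 3, s = 0 − 6·1 = -6, t = 1 − 6·(-16) = 97  (check: 824·(-6) + 51·97 = 3)
  q = 2: r = 2, s = 1 − 2·(-6) = 13, t = -16 − 2·97 = -210  (check: 824·13 + 51·(-210) = 2)
  q = 1: r = 1, s = -6 − 1·13 = -19, t = 97 − 1·(-210) = 307  (check: 824·(-19) + 51·307 = 1)
The row with r = 1 (the gcd) gives the Bezout coefficients s = -19, t = 307.
Result: 824 · (-19) + 51 · (307) = 1.

gcd(824, 51) = 1; s = -19, t = 307 (check: 824·(-19) + 51·307 = 1).


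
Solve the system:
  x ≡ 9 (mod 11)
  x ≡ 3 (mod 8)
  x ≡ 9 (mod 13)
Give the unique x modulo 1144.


Moduli 11, 8, 13 are pairwise coprime; by CRT there is a unique solution modulo M = 11 · 8 · 13 = 1144.
Solve pairwise, accumulating the modulus:
  Start with x ≡ 9 (mod 11).
  Combine with x ≡ 3 (mod 8): since gcd(11, 8) = 1, we get a unique residue mod 88.
    Write x = 9 + 11·t and substitute into x ≡ 3 (mod 8): 11·t ≡ 3 − 9 = -6 (mod 8).
    Reduce coefficients mod 8: 3·t ≡ 2 (mod 8).
    The inverse of 3 mod 8 is 3 (since 3·3 = 9 = 1·8 + 1), so t ≡ 3·2 = 6 ≡ 6 (mod 8).
    Then x = 9 + 11·6 = 75, valid modulo lcm(11, 8) = 88: x ≡ 75 (mod 88).
  Combine with x ≡ 9 (mod 13): since gcd(88, 13) = 1, we get a unique residue mod 1144.
    Write x = 75 + 88·t and substitute into x ≡ 9 (mod 13): 88·t ≡ 9 − 75 = -66 (mod 13).
    Reduce coefficients mod 13: 10·t ≡ 12 (mod 13).
    The inverse of 10 mod 13 is 4 (since 10·4 = 40 = 3·13 + 1), so t ≡ 4·12 = 48 ≡ 9 (mod 13).
    Then x = 75 + 88·9 = 867, valid modulo lcm(88, 13) = 1144: x ≡ 867 (mod 1144).
Verify: 867 mod 11 = 9 ✓, 867 mod 8 = 3 ✓, 867 mod 13 = 9 ✓.

x ≡ 867 (mod 1144).


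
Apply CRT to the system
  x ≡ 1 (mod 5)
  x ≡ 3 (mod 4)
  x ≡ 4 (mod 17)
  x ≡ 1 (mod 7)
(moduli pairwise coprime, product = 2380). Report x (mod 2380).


Product of moduli M = 5 · 4 · 17 · 7 = 2380.
Merge one congruence at a time:
  Start: x ≡ 1 (mod 5).
  Combine with x ≡ 3 (mod 4); new modulus lcm = 20.
    Write x = 1 + 5·t and substitute into x ≡ 3 (mod 4): 5·t ≡ 3 − 1 = 2 (mod 4).
    Reduce coefficients mod 4: 1·t ≡ 2 (mod 4).
    So t ≡ 2 (mod 4).
    Then x = 1 + 5·2 = 11, valid modulo lcm(5, 4) = 20: x ≡ 11 (mod 20).
  Combine with x ≡ 4 (mod 17); new modulus lcm = 340.
    Write x = 11 + 20·t and substitute into x ≡ 4 (mod 17): 20·t ≡ 4 − 11 = -7 (mod 17).
    Reduce coefficients mod 17: 3·t ≡ 10 (mod 17).
    The inverse of 3 mod 17 is 6 (since 3·6 = 18 = 1·17 + 1), so t ≡ 6·10 = 60 ≡ 9 (mod 17).
    Then x = 11 + 20·9 = 191, valid modulo lcm(20, 17) = 340: x ≡ 191 (mod 340).
  Combine with x ≡ 1 (mod 7); new modulus lcm = 2380.
    Write x = 191 + 340·t and substitute into x ≡ 1 (mod 7): 340·t ≡ 1 − 191 = -190 (mod 7).
    Reduce coefficients mod 7: 4·t ≡ 6 (mod 7).
    The inverse of 4 mod 7 is 2 (since 4·2 = 8 = 1·7 + 1), so t ≡ 2·6 = 12 ≡ 5 (mod 7).
    Then x = 191 + 340·5 = 1891, valid modulo lcm(340, 7) = 2380: x ≡ 1891 (mod 2380).
Verify against each original: 1891 mod 5 = 1, 1891 mod 4 = 3, 1891 mod 17 = 4, 1891 mod 7 = 1.

x ≡ 1891 (mod 2380).


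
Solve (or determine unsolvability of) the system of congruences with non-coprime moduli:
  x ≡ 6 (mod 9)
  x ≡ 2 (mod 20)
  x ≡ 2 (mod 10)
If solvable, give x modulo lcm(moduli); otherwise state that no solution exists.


Moduli 9, 20, 10 are not pairwise coprime, so CRT works modulo lcm(m_i) when all pairwise compatibility conditions hold.
Pairwise compatibility: gcd(m_i, m_j) must divide a_i - a_j for every pair.
Merge one congruence at a time:
  Start: x ≡ 6 (mod 9).
  Combine with x ≡ 2 (mod 20): gcd(9, 20) = 1; 2 - 6 = -4, which IS divisible by 1, so compatible.
    Write x = 6 + 9·t and substitute into x ≡ 2 (mod 20): 9·t ≡ 2 − 6 = -4 (mod 20).
    Reduce coefficients mod 20: 9·t ≡ 16 (mod 20).
    The inverse of 9 mod 20 is 9 (since 9·9 = 81 = 4·20 + 1), so t ≡ 9·16 = 144 ≡ 4 (mod 20).
    Then x = 6 + 9·4 = 42, valid modulo lcm(9, 20) = 180: x ≡ 42 (mod 180).
  Combine with x ≡ 2 (mod 10): gcd(180, 10) = 10; 2 - 42 = -40, which IS divisible by 10, so compatible.
    Write x = 42 + 180·t and substitute into x ≡ 2 (mod 10): 180·t ≡ 2 − 42 = -40 (mod 10).
    Divide the congruence (and modulus) by g = 10: 18·t ≡ -4 (mod 1).
    Modulo 1 every t works; take t = 0.
    Then x = 42 + 180·0 = 42, valid modulo lcm(180, 10) = 180: x ≡ 42 (mod 180).
Verify: 42 mod 9 = 6, 42 mod 20 = 2, 42 mod 10 = 2.

x ≡ 42 (mod 180).


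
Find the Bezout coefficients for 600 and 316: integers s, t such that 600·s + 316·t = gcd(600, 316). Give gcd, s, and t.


Euclidean algorithm on (600, 316) — divide until remainder is 0:
  600 = 1 · 316 + 284
  316 = 1 · 284 + 32
  284 = 8 · 32 + 28
  32 = 1 · 28 + 4
  28 = 7 · 4 + 0
gcd(600, 316) = 4.
Track Bezout coefficients alongside the remainders: start with r₀ = 600 = a·1 + b·0 (s = 1, t = 0) and r₁ = 316 = a·0 + b·1 (s = 0, t = 1); each new remainder r_{k+1} = r_{k-1} − q_k·r_k inherits s_{k+1} = s_{k-1} − q_k·s_k, t_{k+1} = t_{k-1} − q_k·t_k, so r_k = a·s_k + b·t_k at every step:
  q = 1: r = 284, s = 1 − 1·0 = 1, t = 0 − 1·1 = -1  (check: 600·1 + 316·(-1) = 284)
  q = 1: r = 32, s = 0 − 1·1 = -1, t = 1 − 1·(-1) = 2  (check: 600·(-1) + 316·2 = 32)
  q = 8: r = 28, s = 1 − 8·(-1) = 9, t = -1 − 8·2 = -17  (check: 600·9 + 316·(-17) = 28)
  q = 1: r = 4, s = -1 − 1·9 = -10, t = 2 − 1·(-17) = 19  (check: 600·(-10) + 316·19 = 4)
The row with r = 4 (the gcd) gives the Bezout coefficients s = -10, t = 19.
Result: 600 · (-10) + 316 · (19) = 4.

gcd(600, 316) = 4; s = -10, t = 19 (check: 600·(-10) + 316·19 = 4).


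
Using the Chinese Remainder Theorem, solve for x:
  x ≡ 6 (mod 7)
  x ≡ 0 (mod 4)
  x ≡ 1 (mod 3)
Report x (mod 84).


Moduli 7, 4, 3 are pairwise coprime; by CRT there is a unique solution modulo M = 7 · 4 · 3 = 84.
Solve pairwise, accumulating the modulus:
  Start with x ≡ 6 (mod 7).
  Combine with x ≡ 0 (mod 4): since gcd(7, 4) = 1, we get a unique residue mod 28.
    Write x = 6 + 7·t and substitute into x ≡ 0 (mod 4): 7·t ≡ 0 − 6 = -6 (mod 4).
    Reduce coefficients mod 4: 3·t ≡ 2 (mod 4).
    The inverse of 3 mod 4 is 3 (since 3·3 = 9 = 2·4 + 1), so t ≡ 3·2 = 6 ≡ 2 (mod 4).
    Then x = 6 + 7·2 = 20, valid modulo lcm(7, 4) = 28: x ≡ 20 (mod 28).
  Combine with x ≡ 1 (mod 3): since gcd(28, 3) = 1, we get a unique residue mod 84.
    Write x = 20 + 28·t and substitute into x ≡ 1 (mod 3): 28·t ≡ 1 − 20 = -19 (mod 3).
    Reduce coefficients mod 3: 1·t ≡ 2 (mod 3).
    So t ≡ 2 (mod 3).
    Then x = 20 + 28·2 = 76, valid modulo lcm(28, 3) = 84: x ≡ 76 (mod 84).
Verify: 76 mod 7 = 6 ✓, 76 mod 4 = 0 ✓, 76 mod 3 = 1 ✓.

x ≡ 76 (mod 84).


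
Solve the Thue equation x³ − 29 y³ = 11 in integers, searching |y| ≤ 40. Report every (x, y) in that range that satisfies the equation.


The equation is x³ - 29y³ = 11. For fixed y, x³ = 29·y³ + 11, so a solution requires the RHS to be a perfect cube.
Strategy: iterate y from -40 to 40, compute RHS = 29·y³ + 11, and check whether it is a (positive or negative) perfect cube.
Check small values of y:
  y = 0: RHS = 11 is not a perfect cube.
  y = 1: RHS = 40 is not a perfect cube.
  y = -1: RHS = -18 is not a perfect cube.
  y = 2: RHS = 243 is not a perfect cube.
  y = -2: RHS = -221 is not a perfect cube.
  y = 3: RHS = 794 is not a perfect cube.
  y = -3: RHS = -772 is not a perfect cube.
Continuing the search up to |y| = 40 finds no solutions either.
No (x, y) in the scanned range satisfies the equation.

No integer solutions with |y| ≤ 40.


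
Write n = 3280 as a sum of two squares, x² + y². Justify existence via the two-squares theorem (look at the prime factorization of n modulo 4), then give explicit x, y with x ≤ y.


Step 1: Factor n = 3280 = 2^4 · 5 · 41.
Step 2: Check the mod-4 condition on each prime factor: 2 = 2 (special); 5 ≡ 1 (mod 4), exponent 1; 41 ≡ 1 (mod 4), exponent 1.
All primes ≡ 3 (mod 4) appear to even exponent (or don't appear), so by the two-squares theorem n IS expressible as a sum of two squares.
Step 3: Build a representation. Group n = k² · m with k = 4 and m = 5 · 41 = 205 (a product of primes ≡ 1 (mod 4)); a representation of m scales to one of n via (k·x)² + (k·y)² = k²(x² + y²). Each prime p ≡ 1 (mod 4) is itself a sum of two squares; find a² by testing p − a² for a perfect square:
  5: 5 − 1² = 4 = 2² ⇒ 5 = 1² + 2².
  41: 41 − 1² = 40, 41 − 2² = 37, 41 − 3² = 32, 41 − 4² = 25 = 5² ⇒ 41 = 4² + 5².
  Combine using the Brahmagupta–Fibonacci identity (a² + b²)(c² + d²) = (ac − bd)² + (ad + bc)² = (ac + bd)² + (ad − bc)²:
  5 · 41 = 205: from (1² + 2²)(4² + 5²), take (1·4 − 2·5, 1·5 + 2·4) = (4 − 10, 5 + 8) = (-6, 13); dropping signs (only squares matter) gives (6, 13); check 6² + 13² = 36 + 169 = 205 ✓.
  Scale by k = 4: (4·6, 4·13) = (24, 52).
Step 4: Order so x ≤ y and verify: 24² + 52² = 576 + 2704 = 3280 = n. ✓

n = 3280 = 24² + 52² (one valid representation with x ≤ y).


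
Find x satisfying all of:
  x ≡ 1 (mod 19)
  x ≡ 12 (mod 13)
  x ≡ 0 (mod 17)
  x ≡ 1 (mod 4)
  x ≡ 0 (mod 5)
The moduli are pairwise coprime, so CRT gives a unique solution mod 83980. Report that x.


Product of moduli M = 19 · 13 · 17 · 4 · 5 = 83980.
Merge one congruence at a time:
  Start: x ≡ 1 (mod 19).
  Combine with x ≡ 12 (mod 13); new modulus lcm = 247.
    Write x = 1 + 19·t and substitute into x ≡ 12 (mod 13): 19·t ≡ 12 − 1 = 11 (mod 13).
    Reduce coefficients mod 13: 6·t ≡ 11 (mod 13).
    The inverse of 6 mod 13 is 11 (since 6·11 = 66 = 5·13 + 1), so t ≡ 11·11 = 121 ≡ 4 (mod 13).
    Then x = 1 + 19·4 = 77, valid modulo lcm(19, 13) = 247: x ≡ 77 (mod 247).
  Combine with x ≡ 0 (mod 17); new modulus lcm = 4199.
    Write x = 77 + 247·t and substitute into x ≡ 0 (mod 17): 247·t ≡ 0 − 77 = -77 (mod 17).
    Reduce coefficients mod 17: 9·t ≡ 8 (mod 17).
    The inverse of 9 mod 17 is 2 (since 9·2 = 18 = 1·17 + 1), so t ≡ 2·8 = 16 ≡ 16 (mod 17).
    Then x = 77 + 247·16 = 4029, valid modulo lcm(247, 17) = 4199: x ≡ 4029 (mod 4199).
  Combine with x ≡ 1 (mod 4); new modulus lcm = 16796.
    Write x = 4029 + 4199·t and substitute into x ≡ 1 (mod 4): 4199·t ≡ 1 − 4029 = -4028 (mod 4).
    Reduce coefficients mod 4: 3·t ≡ 0 (mod 4).
    The inverse of 3 mod 4 is 3 (since 3·3 = 9 = 2·4 + 1), so t ≡ 3·0 = 0 ≡ 0 (mod 4).
    Then x = 4029 + 4199·0 = 4029, valid modulo lcm(4199, 4) = 16796: x ≡ 4029 (mod 16796).
  Combine with x ≡ 0 (mod 5); new modulus lcm = 83980.
    Write x = 4029 + 16796·t and substitute into x ≡ 0 (mod 5): 16796·t ≡ 0 − 4029 = -4029 (mod 5).
    Reduce coefficients mod 5: 1·t ≡ 1 (mod 5).
    So t ≡ 1 (mod 5).
    Then x = 4029 + 16796·1 = 20825, valid modulo lcm(16796, 5) = 83980: x ≡ 20825 (mod 83980).
Verify against each original: 20825 mod 19 = 1, 20825 mod 13 = 12, 20825 mod 17 = 0, 20825 mod 4 = 1, 20825 mod 5 = 0.

x ≡ 20825 (mod 83980).


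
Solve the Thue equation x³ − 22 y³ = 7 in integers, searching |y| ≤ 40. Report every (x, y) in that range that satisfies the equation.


The equation is x³ - 22y³ = 7. For fixed y, x³ = 22·y³ + 7, so a solution requires the RHS to be a perfect cube.
Strategy: iterate y from -40 to 40, compute RHS = 22·y³ + 7, and check whether it is a (positive or negative) perfect cube.
Check small values of y:
  y = 0: RHS = 7 is not a perfect cube.
  y = 1: RHS = 29 is not a perfect cube.
  y = -1: RHS = -15 is not a perfect cube.
  y = 2: RHS = 183 is not a perfect cube.
  y = -2: RHS = -169 is not a perfect cube.
  y = 3: RHS = 601 is not a perfect cube.
  y = -3: RHS = -587 is not a perfect cube.
Continuing the search up to |y| = 40 finds no solutions either.
No (x, y) in the scanned range satisfies the equation.

No integer solutions with |y| ≤ 40.


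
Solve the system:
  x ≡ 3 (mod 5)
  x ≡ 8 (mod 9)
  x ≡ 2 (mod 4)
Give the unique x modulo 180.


Moduli 5, 9, 4 are pairwise coprime; by CRT there is a unique solution modulo M = 5 · 9 · 4 = 180.
Solve pairwise, accumulating the modulus:
  Start with x ≡ 3 (mod 5).
  Combine with x ≡ 8 (mod 9): since gcd(5, 9) = 1, we get a unique residue mod 45.
    Write x = 3 + 5·t and substitute into x ≡ 8 (mod 9): 5·t ≡ 8 − 3 = 5 (mod 9).
    The inverse of 5 mod 9 is 2 (since 5·2 = 10 = 1·9 + 1), so t ≡ 2·5 = 10 ≡ 1 (mod 9).
    Then x = 3 + 5·1 = 8, valid modulo lcm(5, 9) = 45: x ≡ 8 (mod 45).
  Combine with x ≡ 2 (mod 4): since gcd(45, 4) = 1, we get a unique residue mod 180.
    Write x = 8 + 45·t and substitute into x ≡ 2 (mod 4): 45·t ≡ 2 − 8 = -6 (mod 4).
    Reduce coefficients mod 4: 1·t ≡ 2 (mod 4).
    So t ≡ 2 (mod 4).
    Then x = 8 + 45·2 = 98, valid modulo lcm(45, 4) = 180: x ≡ 98 (mod 180).
Verify: 98 mod 5 = 3 ✓, 98 mod 9 = 8 ✓, 98 mod 4 = 2 ✓.

x ≡ 98 (mod 180).
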